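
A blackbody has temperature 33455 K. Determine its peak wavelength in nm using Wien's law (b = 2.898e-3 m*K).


lam_max = b / T = 2.898e-3 / 33455 = 8.662e-08 m = 86.6238 nm

86.6238 nm


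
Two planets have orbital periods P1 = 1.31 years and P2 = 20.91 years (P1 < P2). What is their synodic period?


1/P_syn = |1/P1 - 1/P2| = |1/1.31 - 1/20.91| => P_syn = 1.3976

1.3976 years


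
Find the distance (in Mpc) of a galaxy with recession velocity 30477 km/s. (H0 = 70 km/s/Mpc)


d = v / H0 = 30477 / 70 = 435.3857

435.3857 Mpc


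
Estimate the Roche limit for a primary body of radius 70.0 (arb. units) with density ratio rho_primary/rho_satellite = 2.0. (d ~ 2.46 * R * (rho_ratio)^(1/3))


d_Roche = 2.46 * 70.0 * 2.0^(1/3) = 216.9584

216.9584


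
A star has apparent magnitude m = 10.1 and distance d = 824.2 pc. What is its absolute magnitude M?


M = m - 5*log10(d) + 5 = 10.1 - 5*log10(824.2) + 5 = 0.5198

0.5198


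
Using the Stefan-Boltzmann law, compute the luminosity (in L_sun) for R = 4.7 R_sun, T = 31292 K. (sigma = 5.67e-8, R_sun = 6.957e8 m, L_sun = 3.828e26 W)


R = 4.7 * 6.957e8 m = 3.26979e+09 m. L = 4*pi*R^2*sigma*T^4 = 4*pi*(3.26979e+09)^2 * 5.67e-8 * 31292^4 = 7.304086904e+30 W. L/L_sun = 7.304086904e+30 / 3.828e26 = 19080.6868

19080.6868 L_sun


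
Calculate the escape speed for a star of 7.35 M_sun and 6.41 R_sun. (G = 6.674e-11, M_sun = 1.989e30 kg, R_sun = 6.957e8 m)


M = 7.35 * 1.989e30 kg = 1.461915e+31 kg; R = 6.41 * 6.957e8 m = 4.459437e+09 m. v_esc = sqrt(2GM/R) = sqrt(2 * 6.674e-11 * 1.461915e+31 / 4.459437e+09) = 661498.9264

661498.9264 m/s


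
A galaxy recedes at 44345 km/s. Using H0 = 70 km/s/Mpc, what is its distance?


d = v / H0 = 44345 / 70 = 633.5

633.5 Mpc


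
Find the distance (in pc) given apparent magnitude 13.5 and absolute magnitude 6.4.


d = 10^((m - M + 5)/5) = 10^((13.5 - 6.4 + 5)/5) = 263.0268

263.0268 pc


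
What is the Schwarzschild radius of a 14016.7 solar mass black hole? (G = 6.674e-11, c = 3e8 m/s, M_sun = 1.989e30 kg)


M = 14016.7 * 1.989e30 kg = 2.78792163e+34 kg. rs = 2GM/c^2 = 2 * 6.674e-11 * 2.78792163e+34 / (3e8)^2 = 4.135e+07

4.135e+07 m


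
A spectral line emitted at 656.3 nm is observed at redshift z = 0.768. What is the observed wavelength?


lam_obs = lam_emit * (1 + z) = 656.3 * (1 + 0.768) = 1160.3384

1160.3384 nm


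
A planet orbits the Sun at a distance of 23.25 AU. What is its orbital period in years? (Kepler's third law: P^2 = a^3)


P = a^(3/2) = 23.25^1.5 = 112.1074

112.1074 years


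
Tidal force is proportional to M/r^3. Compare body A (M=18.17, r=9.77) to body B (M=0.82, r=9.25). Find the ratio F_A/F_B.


Ratio = (M1/r1^3) / (M2/r2^3) = (18.17/9.77^3) / (0.82/9.25^3) = 18.8054

18.8054


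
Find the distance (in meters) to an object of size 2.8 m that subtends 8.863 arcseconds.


D = size / theta_rad, theta_rad = 8.863 * pi/(180*3600) = 4.297e-05, D = 65163.2018

65163.2018 m


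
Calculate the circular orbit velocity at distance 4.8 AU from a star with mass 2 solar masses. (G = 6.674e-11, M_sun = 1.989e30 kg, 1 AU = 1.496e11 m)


v = sqrt(GM/r) = sqrt(6.674e-11 * 3.978e+30 / 7.181e+11) = 19228.2197

19228.2197 m/s


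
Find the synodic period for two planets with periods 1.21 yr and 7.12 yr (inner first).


1/P_syn = |1/P1 - 1/P2| = |1/1.21 - 1/7.12| => P_syn = 1.4577

1.4577 years


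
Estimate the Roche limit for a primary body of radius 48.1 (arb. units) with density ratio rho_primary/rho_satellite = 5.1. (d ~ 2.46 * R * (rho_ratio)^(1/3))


d_Roche = 2.46 * 48.1 * 5.1^(1/3) = 203.6746

203.6746


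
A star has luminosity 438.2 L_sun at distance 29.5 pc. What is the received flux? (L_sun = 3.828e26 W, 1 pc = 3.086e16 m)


F = L / (4*pi*d^2) = 1.677e+29 / (4*pi*(9.104e+17)^2) = 1.611e-08

1.611e-08 W/m^2


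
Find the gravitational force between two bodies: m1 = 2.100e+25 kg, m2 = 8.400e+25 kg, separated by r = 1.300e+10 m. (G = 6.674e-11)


F = G*m1*m2/r^2 = 6.674e-11 * 2.100e+25 * 8.400e+25 / (1.300e+10)^2 = 6.674e-11 * 1.764e+51 / 1.690e+20 = 6.966e+20

6.966e+20 N


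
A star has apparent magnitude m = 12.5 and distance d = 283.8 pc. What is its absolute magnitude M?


M = m - 5*log10(d) + 5 = 12.5 - 5*log10(283.8) + 5 = 5.2349

5.2349


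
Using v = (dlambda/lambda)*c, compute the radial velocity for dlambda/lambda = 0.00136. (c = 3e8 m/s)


v = (dlambda/lambda) * c = 0.00136 * 3e8 = 408000.0

408000.0 m/s


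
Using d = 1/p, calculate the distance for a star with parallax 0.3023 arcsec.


d = 1/p = 1/0.3023 = 3.308

3.308 pc


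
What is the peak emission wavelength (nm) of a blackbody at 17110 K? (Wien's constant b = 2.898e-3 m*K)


lam_max = b / T = 2.898e-3 / 17110 = 1.694e-07 m = 169.3746 nm

169.3746 nm


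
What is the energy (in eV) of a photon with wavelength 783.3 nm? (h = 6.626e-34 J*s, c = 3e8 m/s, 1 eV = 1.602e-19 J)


E = hc/lambda = 6.626e-34 * 3e8 / 7.833e-07 = 2.538e-19 J = 1.5841 eV

1.5841 eV


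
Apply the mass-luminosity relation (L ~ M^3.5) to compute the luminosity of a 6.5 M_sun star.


L/L_sun = (M/M_sun)^3.5 = 6.5^3.5 = 700.1591

700.1591 L_sun


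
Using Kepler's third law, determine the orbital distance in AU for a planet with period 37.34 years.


a = P^(2/3) = 37.34^(2/3) = 11.1716

11.1716 AU


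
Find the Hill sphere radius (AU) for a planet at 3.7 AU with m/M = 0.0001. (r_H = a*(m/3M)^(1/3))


r_H = a * (m/3M)^(1/3) = 3.7 * (0.0001/3)^(1/3) = 0.1191

0.1191 AU


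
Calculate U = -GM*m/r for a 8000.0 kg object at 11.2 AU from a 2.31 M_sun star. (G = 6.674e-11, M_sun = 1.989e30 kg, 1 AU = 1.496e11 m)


M = 2.31 * 1.989e30 kg = 4.59459e+30 kg; r = 11.2 AU * 1.496e11 m/AU = 1.67552e+12 m. U = -GM*m/r = -(6.674e-11 * 4.59459e+30 * 8000.0) / 1.67552e+12 = -1.464e+12

-1.464e+12 J


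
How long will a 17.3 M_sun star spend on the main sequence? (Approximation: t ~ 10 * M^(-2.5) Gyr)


t = 10 * M^(-2.5) = 10 * 17.3^(-2.5) = 0.008

0.008 Gyr


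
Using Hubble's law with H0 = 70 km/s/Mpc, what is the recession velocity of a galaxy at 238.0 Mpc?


v = H0 * d = 70 * 238.0 = 16660.0

16660.0 km/s


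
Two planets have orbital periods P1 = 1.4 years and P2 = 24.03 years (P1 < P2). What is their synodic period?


1/P_syn = |1/P1 - 1/P2| = |1/1.4 - 1/24.03| => P_syn = 1.4866

1.4866 years


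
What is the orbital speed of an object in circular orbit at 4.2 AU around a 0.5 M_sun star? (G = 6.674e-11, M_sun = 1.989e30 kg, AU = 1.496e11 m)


v = sqrt(GM/r) = sqrt(6.674e-11 * 9.945e+29 / 6.283e+11) = 10277.9157

10277.9157 m/s


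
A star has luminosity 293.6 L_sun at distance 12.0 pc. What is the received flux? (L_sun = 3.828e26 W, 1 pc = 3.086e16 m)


F = L / (4*pi*d^2) = 1.124e+29 / (4*pi*(3.703e+17)^2) = 6.522e-08

6.522e-08 W/m^2


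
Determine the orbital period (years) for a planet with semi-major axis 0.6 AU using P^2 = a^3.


P = a^(3/2) = 0.6^1.5 = 0.4648

0.4648 years


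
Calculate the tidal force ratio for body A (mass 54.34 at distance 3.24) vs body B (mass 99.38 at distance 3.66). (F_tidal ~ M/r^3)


Ratio = (M1/r1^3) / (M2/r2^3) = (54.34/3.24^3) / (99.38/3.66^3) = 0.7882

0.7882


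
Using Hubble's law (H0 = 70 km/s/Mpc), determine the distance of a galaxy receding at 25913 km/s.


d = v / H0 = 25913 / 70 = 370.1857

370.1857 Mpc


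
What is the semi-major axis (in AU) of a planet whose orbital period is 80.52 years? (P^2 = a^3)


a = P^(2/3) = 80.52^(2/3) = 18.6467

18.6467 AU


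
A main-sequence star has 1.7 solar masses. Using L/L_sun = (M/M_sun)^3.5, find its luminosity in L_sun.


L/L_sun = (M/M_sun)^3.5 = 1.7^3.5 = 6.4058

6.4058 L_sun


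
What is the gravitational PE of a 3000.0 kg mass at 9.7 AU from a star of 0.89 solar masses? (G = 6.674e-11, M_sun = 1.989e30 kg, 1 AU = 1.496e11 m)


M = 0.89 * 1.989e30 kg = 1.77021e+30 kg; r = 9.7 AU * 1.496e11 m/AU = 1.45112e+12 m. U = -GM*m/r = -(6.674e-11 * 1.77021e+30 * 3000.0) / 1.45112e+12 = -2.442e+11

-2.442e+11 J


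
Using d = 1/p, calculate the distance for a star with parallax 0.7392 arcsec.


d = 1/p = 1/0.7392 = 1.3528

1.3528 pc


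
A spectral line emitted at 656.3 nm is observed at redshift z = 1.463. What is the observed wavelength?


lam_obs = lam_emit * (1 + z) = 656.3 * (1 + 1.463) = 1616.4669

1616.4669 nm


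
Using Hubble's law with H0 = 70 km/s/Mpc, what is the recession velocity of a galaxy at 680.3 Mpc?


v = H0 * d = 70 * 680.3 = 47621.0

47621.0 km/s


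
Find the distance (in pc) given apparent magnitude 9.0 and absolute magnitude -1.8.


d = 10^((m - M + 5)/5) = 10^((9.0 - -1.8 + 5)/5) = 1445.4398

1445.4398 pc


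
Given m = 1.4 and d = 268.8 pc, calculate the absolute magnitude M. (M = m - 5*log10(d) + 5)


M = m - 5*log10(d) + 5 = 1.4 - 5*log10(268.8) + 5 = -5.7471

-5.7471


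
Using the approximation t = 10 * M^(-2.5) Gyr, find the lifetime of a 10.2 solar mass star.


t = 10 * M^(-2.5) = 10 * 10.2^(-2.5) = 0.0301

0.0301 Gyr


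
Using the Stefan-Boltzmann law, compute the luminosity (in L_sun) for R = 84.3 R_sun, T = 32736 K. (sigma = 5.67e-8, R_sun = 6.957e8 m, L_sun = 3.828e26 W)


R = 84.3 * 6.957e8 m = 5.864751e+10 m. L = 4*pi*R^2*sigma*T^4 = 4*pi*(5.864751e+10)^2 * 5.67e-8 * 32736^4 = 2.814456412e+33 W. L/L_sun = 2.814456412e+33 / 3.828e26 = 7.352e+06

7.352e+06 L_sun


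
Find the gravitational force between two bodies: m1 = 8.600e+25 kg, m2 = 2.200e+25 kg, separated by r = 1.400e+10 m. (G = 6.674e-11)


F = G*m1*m2/r^2 = 6.674e-11 * 8.600e+25 * 2.200e+25 / (1.400e+10)^2 = 6.674e-11 * 1.892e+51 / 1.960e+20 = 6.442e+20

6.442e+20 N


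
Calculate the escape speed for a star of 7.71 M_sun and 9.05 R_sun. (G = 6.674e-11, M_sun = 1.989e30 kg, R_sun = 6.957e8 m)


M = 7.71 * 1.989e30 kg = 1.533519e+31 kg; R = 9.05 * 6.957e8 m = 6.296085e+09 m. v_esc = sqrt(2GM/R) = sqrt(2 * 6.674e-11 * 1.533519e+31 / 6.296085e+09) = 570187.101

570187.101 m/s


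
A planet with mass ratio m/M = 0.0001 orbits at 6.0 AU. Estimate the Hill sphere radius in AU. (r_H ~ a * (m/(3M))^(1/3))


r_H = a * (m/3M)^(1/3) = 6.0 * (0.0001/3)^(1/3) = 0.1931

0.1931 AU


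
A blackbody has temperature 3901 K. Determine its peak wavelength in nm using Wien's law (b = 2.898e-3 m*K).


lam_max = b / T = 2.898e-3 / 3901 = 7.429e-07 m = 742.8864 nm

742.8864 nm


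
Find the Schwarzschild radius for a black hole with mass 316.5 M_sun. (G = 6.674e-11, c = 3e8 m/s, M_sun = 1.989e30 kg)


M = 316.5 * 1.989e30 kg = 6.295185e+32 kg. rs = 2GM/c^2 = 2 * 6.674e-11 * 6.295185e+32 / (3e8)^2 = 933645.882

933645.882 m


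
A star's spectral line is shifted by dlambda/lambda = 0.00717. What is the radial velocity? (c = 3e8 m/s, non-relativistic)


v = (dlambda/lambda) * c = 0.00717 * 3e8 = 2.151e+06

2.151e+06 m/s


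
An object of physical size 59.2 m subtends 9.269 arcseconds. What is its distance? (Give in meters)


D = size / theta_rad, theta_rad = 9.269 * pi/(180*3600) = 4.494e-05, D = 1.317e+06

1.317e+06 m


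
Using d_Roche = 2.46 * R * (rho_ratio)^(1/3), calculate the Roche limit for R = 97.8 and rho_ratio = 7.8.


d_Roche = 2.46 * 97.8 * 7.8^(1/3) = 477.1323

477.1323


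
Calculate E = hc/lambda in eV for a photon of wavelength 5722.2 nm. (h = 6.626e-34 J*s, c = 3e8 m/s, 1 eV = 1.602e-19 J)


E = hc/lambda = 6.626e-34 * 3e8 / 5.722e-06 = 3.474e-20 J = 0.2168 eV

0.2168 eV


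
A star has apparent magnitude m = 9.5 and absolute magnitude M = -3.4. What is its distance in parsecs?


d = 10^((m - M + 5)/5) = 10^((9.5 - -3.4 + 5)/5) = 3801.894

3801.894 pc


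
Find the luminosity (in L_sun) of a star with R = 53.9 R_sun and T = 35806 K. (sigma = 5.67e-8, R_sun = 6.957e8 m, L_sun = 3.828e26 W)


R = 53.9 * 6.957e8 m = 3.749823e+10 m. L = 4*pi*R^2*sigma*T^4 = 4*pi*(3.749823e+10)^2 * 5.67e-8 * 35806^4 = 1.646787984e+33 W. L/L_sun = 1.646787984e+33 / 3.828e26 = 4.302e+06

4.302e+06 L_sun


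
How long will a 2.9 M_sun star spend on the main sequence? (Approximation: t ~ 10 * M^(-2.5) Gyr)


t = 10 * M^(-2.5) = 10 * 2.9^(-2.5) = 0.6982

0.6982 Gyr


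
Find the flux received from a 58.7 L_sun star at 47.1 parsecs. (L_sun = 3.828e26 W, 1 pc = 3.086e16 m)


F = L / (4*pi*d^2) = 2.247e+28 / (4*pi*(1.454e+18)^2) = 8.464e-10

8.464e-10 W/m^2


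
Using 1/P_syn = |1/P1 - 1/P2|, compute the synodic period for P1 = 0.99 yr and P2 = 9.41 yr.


1/P_syn = |1/P1 - 1/P2| = |1/0.99 - 1/9.41| => P_syn = 1.1064

1.1064 years


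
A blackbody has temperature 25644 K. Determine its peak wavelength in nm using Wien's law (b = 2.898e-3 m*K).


lam_max = b / T = 2.898e-3 / 25644 = 1.130e-07 m = 113.0089 nm

113.0089 nm


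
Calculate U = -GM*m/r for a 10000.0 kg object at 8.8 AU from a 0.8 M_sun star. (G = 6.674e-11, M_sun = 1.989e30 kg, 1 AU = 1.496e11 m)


M = 0.8 * 1.989e30 kg = 1.5912e+30 kg; r = 8.8 AU * 1.496e11 m/AU = 1.31648e+12 m. U = -GM*m/r = -(6.674e-11 * 1.5912e+30 * 10000.0) / 1.31648e+12 = -8.067e+11

-8.067e+11 J


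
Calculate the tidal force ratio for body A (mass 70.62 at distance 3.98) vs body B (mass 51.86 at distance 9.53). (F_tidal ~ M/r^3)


Ratio = (M1/r1^3) / (M2/r2^3) = (70.62/3.98^3) / (51.86/9.53^3) = 18.695

18.695


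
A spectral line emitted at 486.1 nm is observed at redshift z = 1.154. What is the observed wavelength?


lam_obs = lam_emit * (1 + z) = 486.1 * (1 + 1.154) = 1047.0594

1047.0594 nm


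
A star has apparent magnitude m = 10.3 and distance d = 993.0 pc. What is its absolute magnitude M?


M = m - 5*log10(d) + 5 = 10.3 - 5*log10(993.0) + 5 = 0.3153

0.3153


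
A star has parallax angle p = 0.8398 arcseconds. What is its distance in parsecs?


d = 1/p = 1/0.8398 = 1.1908

1.1908 pc


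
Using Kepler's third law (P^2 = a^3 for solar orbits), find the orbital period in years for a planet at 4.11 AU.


P = a^(3/2) = 4.11^1.5 = 8.3323

8.3323 years


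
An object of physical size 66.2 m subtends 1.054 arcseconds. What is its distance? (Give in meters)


D = size / theta_rad, theta_rad = 1.054 * pi/(180*3600) = 5.110e-06, D = 1.296e+07

1.296e+07 m


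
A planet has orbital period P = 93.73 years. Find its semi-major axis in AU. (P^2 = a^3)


a = P^(2/3) = 93.73^(2/3) = 20.6341

20.6341 AU


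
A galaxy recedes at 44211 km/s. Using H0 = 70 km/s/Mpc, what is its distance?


d = v / H0 = 44211 / 70 = 631.5857

631.5857 Mpc


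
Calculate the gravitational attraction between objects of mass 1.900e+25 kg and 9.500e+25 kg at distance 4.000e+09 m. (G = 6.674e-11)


F = G*m1*m2/r^2 = 6.674e-11 * 1.900e+25 * 9.500e+25 / (4.000e+09)^2 = 6.674e-11 * 1.805e+51 / 1.600e+19 = 7.529e+21

7.529e+21 N


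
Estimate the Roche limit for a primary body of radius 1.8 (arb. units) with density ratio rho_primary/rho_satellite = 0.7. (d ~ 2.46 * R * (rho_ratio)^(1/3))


d_Roche = 2.46 * 1.8 * 0.7^(1/3) = 3.9316

3.9316


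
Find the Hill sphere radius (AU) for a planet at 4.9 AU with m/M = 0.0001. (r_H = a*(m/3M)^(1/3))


r_H = a * (m/3M)^(1/3) = 4.9 * (0.0001/3)^(1/3) = 0.1577

0.1577 AU


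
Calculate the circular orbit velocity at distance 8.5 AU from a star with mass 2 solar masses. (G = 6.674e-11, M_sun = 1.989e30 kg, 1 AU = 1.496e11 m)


v = sqrt(GM/r) = sqrt(6.674e-11 * 3.978e+30 / 1.272e+12) = 14449.4139

14449.4139 m/s


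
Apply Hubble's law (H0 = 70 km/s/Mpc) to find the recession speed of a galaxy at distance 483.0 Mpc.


v = H0 * d = 70 * 483.0 = 33810.0

33810.0 km/s


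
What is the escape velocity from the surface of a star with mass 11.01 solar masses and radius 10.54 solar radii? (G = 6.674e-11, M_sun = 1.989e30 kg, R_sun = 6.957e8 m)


M = 11.01 * 1.989e30 kg = 2.189889e+31 kg; R = 10.54 * 6.957e8 m = 7.332678e+09 m. v_esc = sqrt(2GM/R) = sqrt(2 * 6.674e-11 * 2.189889e+31 / 7.332678e+09) = 631375.6708

631375.6708 m/s


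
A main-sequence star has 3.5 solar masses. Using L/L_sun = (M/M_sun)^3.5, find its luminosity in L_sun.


L/L_sun = (M/M_sun)^3.5 = 3.5^3.5 = 80.2118

80.2118 L_sun


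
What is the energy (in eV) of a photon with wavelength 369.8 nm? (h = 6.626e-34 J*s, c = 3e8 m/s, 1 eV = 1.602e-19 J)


E = hc/lambda = 6.626e-34 * 3e8 / 3.698e-07 = 5.375e-19 J = 3.3554 eV

3.3554 eV


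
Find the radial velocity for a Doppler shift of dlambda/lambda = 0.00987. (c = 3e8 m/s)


v = (dlambda/lambda) * c = 0.00987 * 3e8 = 2.961e+06

2.961e+06 m/s


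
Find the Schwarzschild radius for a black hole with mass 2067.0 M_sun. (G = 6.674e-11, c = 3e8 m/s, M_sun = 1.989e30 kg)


M = 2067.0 * 1.989e30 kg = 4.111263e+33 kg. rs = 2GM/c^2 = 2 * 6.674e-11 * 4.111263e+33 / (3e8)^2 = 6.097e+06

6.097e+06 m


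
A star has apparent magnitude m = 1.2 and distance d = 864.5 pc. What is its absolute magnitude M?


M = m - 5*log10(d) + 5 = 1.2 - 5*log10(864.5) + 5 = -8.4838

-8.4838


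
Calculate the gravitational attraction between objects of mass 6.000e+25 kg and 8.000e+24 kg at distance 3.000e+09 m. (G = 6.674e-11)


F = G*m1*m2/r^2 = 6.674e-11 * 6.000e+25 * 8.000e+24 / (3.000e+09)^2 = 6.674e-11 * 4.800e+50 / 9.000e+18 = 3.559e+21

3.559e+21 N


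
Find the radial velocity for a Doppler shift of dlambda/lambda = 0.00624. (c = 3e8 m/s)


v = (dlambda/lambda) * c = 0.00624 * 3e8 = 1.872e+06

1.872e+06 m/s


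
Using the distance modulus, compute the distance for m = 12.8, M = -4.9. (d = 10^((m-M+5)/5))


d = 10^((m - M + 5)/5) = 10^((12.8 - -4.9 + 5)/5) = 34673.685

34673.685 pc


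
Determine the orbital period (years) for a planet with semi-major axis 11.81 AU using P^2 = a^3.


P = a^(3/2) = 11.81^1.5 = 40.5859

40.5859 years


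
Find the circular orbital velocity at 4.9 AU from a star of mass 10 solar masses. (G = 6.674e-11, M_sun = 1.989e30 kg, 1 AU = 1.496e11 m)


v = sqrt(GM/r) = sqrt(6.674e-11 * 1.989e+31 / 7.330e+11) = 42554.614

42554.614 m/s


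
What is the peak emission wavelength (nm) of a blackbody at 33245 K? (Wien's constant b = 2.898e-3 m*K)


lam_max = b / T = 2.898e-3 / 33245 = 8.717e-08 m = 87.171 nm

87.171 nm


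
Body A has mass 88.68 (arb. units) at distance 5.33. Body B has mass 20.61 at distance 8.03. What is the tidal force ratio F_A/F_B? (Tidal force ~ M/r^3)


Ratio = (M1/r1^3) / (M2/r2^3) = (88.68/5.33^3) / (20.61/8.03^3) = 14.7134

14.7134


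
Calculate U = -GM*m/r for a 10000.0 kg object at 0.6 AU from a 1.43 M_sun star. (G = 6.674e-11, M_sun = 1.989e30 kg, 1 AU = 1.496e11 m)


M = 1.43 * 1.989e30 kg = 2.84427e+30 kg; r = 0.6 AU * 1.496e11 m/AU = 8.976e+10 m. U = -GM*m/r = -(6.674e-11 * 2.84427e+30 * 10000.0) / 8.976e+10 = -2.115e+13

-2.115e+13 J


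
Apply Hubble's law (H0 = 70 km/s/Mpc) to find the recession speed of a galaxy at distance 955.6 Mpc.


v = H0 * d = 70 * 955.6 = 66892.0

66892.0 km/s


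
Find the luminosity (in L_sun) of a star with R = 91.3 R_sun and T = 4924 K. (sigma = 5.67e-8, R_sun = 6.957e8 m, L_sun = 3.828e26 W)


R = 91.3 * 6.957e8 m = 6.351741e+10 m. L = 4*pi*R^2*sigma*T^4 = 4*pi*(6.351741e+10)^2 * 5.67e-8 * 4924^4 = 1.68985975e+30 W. L/L_sun = 1.68985975e+30 / 3.828e26 = 4414.4717

4414.4717 L_sun


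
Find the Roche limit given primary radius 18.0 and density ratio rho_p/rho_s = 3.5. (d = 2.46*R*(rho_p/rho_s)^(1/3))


d_Roche = 2.46 * 18.0 * 3.5^(1/3) = 67.2301

67.2301


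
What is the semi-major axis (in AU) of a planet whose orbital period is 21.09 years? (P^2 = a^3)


a = P^(2/3) = 21.09^(2/3) = 7.6334

7.6334 AU


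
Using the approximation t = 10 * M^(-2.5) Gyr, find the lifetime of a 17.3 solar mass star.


t = 10 * M^(-2.5) = 10 * 17.3^(-2.5) = 0.008

0.008 Gyr


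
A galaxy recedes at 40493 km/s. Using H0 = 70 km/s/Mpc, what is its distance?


d = v / H0 = 40493 / 70 = 578.4714

578.4714 Mpc


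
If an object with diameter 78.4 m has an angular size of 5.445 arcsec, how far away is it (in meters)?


D = size / theta_rad, theta_rad = 5.445 * pi/(180*3600) = 2.640e-05, D = 2.970e+06

2.970e+06 m


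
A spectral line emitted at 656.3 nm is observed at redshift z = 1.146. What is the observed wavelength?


lam_obs = lam_emit * (1 + z) = 656.3 * (1 + 1.146) = 1408.4198

1408.4198 nm


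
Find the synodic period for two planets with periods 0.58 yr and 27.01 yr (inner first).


1/P_syn = |1/P1 - 1/P2| = |1/0.58 - 1/27.01| => P_syn = 0.5927

0.5927 years


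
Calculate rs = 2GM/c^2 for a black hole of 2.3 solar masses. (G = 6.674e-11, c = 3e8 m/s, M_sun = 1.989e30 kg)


M = 2.3 * 1.989e30 kg = 4.5747e+30 kg. rs = 2GM/c^2 = 2 * 6.674e-11 * 4.5747e+30 / (3e8)^2 = 6784.7884

6784.7884 m


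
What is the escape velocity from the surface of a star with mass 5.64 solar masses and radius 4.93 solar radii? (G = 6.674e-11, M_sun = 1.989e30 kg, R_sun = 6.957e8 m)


M = 5.64 * 1.989e30 kg = 1.121796e+31 kg; R = 4.93 * 6.957e8 m = 3.429801e+09 m. v_esc = sqrt(2GM/R) = sqrt(2 * 6.674e-11 * 1.121796e+31 / 3.429801e+09) = 660739.973

660739.973 m/s


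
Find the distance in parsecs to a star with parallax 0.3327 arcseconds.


d = 1/p = 1/0.3327 = 3.0057

3.0057 pc


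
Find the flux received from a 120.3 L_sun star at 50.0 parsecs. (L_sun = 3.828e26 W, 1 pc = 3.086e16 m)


F = L / (4*pi*d^2) = 4.605e+28 / (4*pi*(1.543e+18)^2) = 1.539e-09

1.539e-09 W/m^2


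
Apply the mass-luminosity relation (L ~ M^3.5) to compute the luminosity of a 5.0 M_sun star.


L/L_sun = (M/M_sun)^3.5 = 5.0^3.5 = 279.5085

279.5085 L_sun


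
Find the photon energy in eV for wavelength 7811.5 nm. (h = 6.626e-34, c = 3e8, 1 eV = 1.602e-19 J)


E = hc/lambda = 6.626e-34 * 3e8 / 7.811e-06 = 2.545e-20 J = 0.1588 eV

0.1588 eV


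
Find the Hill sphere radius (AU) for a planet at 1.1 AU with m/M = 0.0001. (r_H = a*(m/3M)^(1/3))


r_H = a * (m/3M)^(1/3) = 1.1 * (0.0001/3)^(1/3) = 0.0354

0.0354 AU


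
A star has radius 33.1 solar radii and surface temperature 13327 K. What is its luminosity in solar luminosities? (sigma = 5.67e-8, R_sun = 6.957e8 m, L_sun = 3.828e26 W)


R = 33.1 * 6.957e8 m = 2.302767e+10 m. L = 4*pi*R^2*sigma*T^4 = 4*pi*(2.302767e+10)^2 * 5.67e-8 * 13327^4 = 1.19185249e+31 W. L/L_sun = 1.19185249e+31 / 3.828e26 = 31135.1225

31135.1225 L_sun


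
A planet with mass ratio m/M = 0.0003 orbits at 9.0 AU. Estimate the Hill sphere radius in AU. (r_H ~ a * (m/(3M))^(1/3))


r_H = a * (m/3M)^(1/3) = 9.0 * (0.0003/3)^(1/3) = 0.4177

0.4177 AU


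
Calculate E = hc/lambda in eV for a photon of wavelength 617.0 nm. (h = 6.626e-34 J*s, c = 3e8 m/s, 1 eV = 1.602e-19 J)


E = hc/lambda = 6.626e-34 * 3e8 / 6.170e-07 = 3.222e-19 J = 2.0111 eV

2.0111 eV


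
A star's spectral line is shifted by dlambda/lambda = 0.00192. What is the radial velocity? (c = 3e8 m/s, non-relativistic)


v = (dlambda/lambda) * c = 0.00192 * 3e8 = 576000.0

576000.0 m/s


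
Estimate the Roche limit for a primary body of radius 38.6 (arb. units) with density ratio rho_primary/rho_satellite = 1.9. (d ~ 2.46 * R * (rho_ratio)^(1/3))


d_Roche = 2.46 * 38.6 * 1.9^(1/3) = 117.6089

117.6089


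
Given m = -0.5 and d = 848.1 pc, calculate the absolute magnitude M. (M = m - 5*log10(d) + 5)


M = m - 5*log10(d) + 5 = -0.5 - 5*log10(848.1) + 5 = -10.1422

-10.1422


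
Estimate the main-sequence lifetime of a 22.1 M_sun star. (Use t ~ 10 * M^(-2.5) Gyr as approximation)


t = 10 * M^(-2.5) = 10 * 22.1^(-2.5) = 0.0044

0.0044 Gyr


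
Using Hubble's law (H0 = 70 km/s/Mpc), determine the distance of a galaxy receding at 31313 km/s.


d = v / H0 = 31313 / 70 = 447.3286

447.3286 Mpc


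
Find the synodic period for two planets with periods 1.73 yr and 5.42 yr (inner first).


1/P_syn = |1/P1 - 1/P2| = |1/1.73 - 1/5.42| => P_syn = 2.5411

2.5411 years


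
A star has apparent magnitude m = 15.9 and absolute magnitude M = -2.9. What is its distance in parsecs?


d = 10^((m - M + 5)/5) = 10^((15.9 - -2.9 + 5)/5) = 57543.9937

57543.9937 pc


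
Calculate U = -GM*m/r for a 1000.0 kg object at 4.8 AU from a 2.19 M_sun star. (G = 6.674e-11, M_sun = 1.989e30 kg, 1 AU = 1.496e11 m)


M = 2.19 * 1.989e30 kg = 4.35591e+30 kg; r = 4.8 AU * 1.496e11 m/AU = 7.1808e+11 m. U = -GM*m/r = -(6.674e-11 * 4.35591e+30 * 1000.0) / 7.1808e+11 = -4.048e+11

-4.048e+11 J


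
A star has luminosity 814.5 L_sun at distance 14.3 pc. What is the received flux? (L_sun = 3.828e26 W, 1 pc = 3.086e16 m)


F = L / (4*pi*d^2) = 3.118e+29 / (4*pi*(4.413e+17)^2) = 1.274e-07

1.274e-07 W/m^2


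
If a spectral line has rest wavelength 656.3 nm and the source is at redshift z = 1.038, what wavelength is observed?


lam_obs = lam_emit * (1 + z) = 656.3 * (1 + 1.038) = 1337.5394

1337.5394 nm


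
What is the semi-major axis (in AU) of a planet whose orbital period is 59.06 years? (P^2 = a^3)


a = P^(2/3) = 59.06^(2/3) = 15.1657

15.1657 AU


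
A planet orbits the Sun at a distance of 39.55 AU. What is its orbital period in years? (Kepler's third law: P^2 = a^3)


P = a^(3/2) = 39.55^1.5 = 248.7252

248.7252 years


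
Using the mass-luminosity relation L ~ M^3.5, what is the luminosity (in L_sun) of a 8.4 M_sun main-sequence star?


L/L_sun = (M/M_sun)^3.5 = 8.4^3.5 = 1717.8194

1717.8194 L_sun


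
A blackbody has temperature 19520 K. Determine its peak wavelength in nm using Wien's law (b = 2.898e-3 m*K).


lam_max = b / T = 2.898e-3 / 19520 = 1.485e-07 m = 148.4631 nm

148.4631 nm


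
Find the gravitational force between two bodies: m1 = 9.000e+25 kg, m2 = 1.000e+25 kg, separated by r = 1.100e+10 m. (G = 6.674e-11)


F = G*m1*m2/r^2 = 6.674e-11 * 9.000e+25 * 1.000e+25 / (1.100e+10)^2 = 6.674e-11 * 9.000e+50 / 1.210e+20 = 4.964e+20

4.964e+20 N


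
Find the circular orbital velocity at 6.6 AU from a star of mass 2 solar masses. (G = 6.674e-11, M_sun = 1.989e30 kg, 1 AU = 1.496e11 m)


v = sqrt(GM/r) = sqrt(6.674e-11 * 3.978e+30 / 9.874e+11) = 16397.8808

16397.8808 m/s


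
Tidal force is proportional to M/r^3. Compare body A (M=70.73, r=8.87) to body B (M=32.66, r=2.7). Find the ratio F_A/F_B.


Ratio = (M1/r1^3) / (M2/r2^3) = (70.73/8.87^3) / (32.66/2.7^3) = 0.0611

0.0611


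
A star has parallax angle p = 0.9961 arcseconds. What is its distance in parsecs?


d = 1/p = 1/0.9961 = 1.0039

1.0039 pc


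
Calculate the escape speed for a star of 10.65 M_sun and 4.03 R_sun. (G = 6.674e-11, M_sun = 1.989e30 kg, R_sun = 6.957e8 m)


M = 10.65 * 1.989e30 kg = 2.118285e+31 kg; R = 4.03 * 6.957e8 m = 2.803671e+09 m. v_esc = sqrt(2GM/R) = sqrt(2 * 6.674e-11 * 2.118285e+31 / 2.803671e+09) = 1.004e+06

1.004e+06 m/s


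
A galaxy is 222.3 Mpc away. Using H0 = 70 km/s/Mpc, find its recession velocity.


v = H0 * d = 70 * 222.3 = 15561.0

15561.0 km/s


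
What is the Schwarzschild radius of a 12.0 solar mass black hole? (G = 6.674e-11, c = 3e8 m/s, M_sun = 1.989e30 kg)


M = 12.0 * 1.989e30 kg = 2.3868e+31 kg. rs = 2GM/c^2 = 2 * 6.674e-11 * 2.3868e+31 / (3e8)^2 = 35398.896

35398.896 m


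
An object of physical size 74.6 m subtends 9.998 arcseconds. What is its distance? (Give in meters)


D = size / theta_rad, theta_rad = 9.998 * pi/(180*3600) = 4.847e-05, D = 1.539e+06

1.539e+06 m


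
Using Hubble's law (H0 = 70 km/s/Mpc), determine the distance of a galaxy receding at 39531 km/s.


d = v / H0 = 39531 / 70 = 564.7286

564.7286 Mpc


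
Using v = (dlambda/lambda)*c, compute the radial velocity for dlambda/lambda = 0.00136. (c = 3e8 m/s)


v = (dlambda/lambda) * c = 0.00136 * 3e8 = 408000.0

408000.0 m/s


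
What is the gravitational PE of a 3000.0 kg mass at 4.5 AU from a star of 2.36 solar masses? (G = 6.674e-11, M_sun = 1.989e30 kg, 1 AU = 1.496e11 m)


M = 2.36 * 1.989e30 kg = 4.69404e+30 kg; r = 4.5 AU * 1.496e11 m/AU = 6.732e+11 m. U = -GM*m/r = -(6.674e-11 * 4.69404e+30 * 3000.0) / 6.732e+11 = -1.396e+12

-1.396e+12 J


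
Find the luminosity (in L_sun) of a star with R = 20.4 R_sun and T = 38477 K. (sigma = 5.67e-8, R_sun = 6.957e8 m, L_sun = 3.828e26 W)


R = 20.4 * 6.957e8 m = 1.419228e+10 m. L = 4*pi*R^2*sigma*T^4 = 4*pi*(1.419228e+10)^2 * 5.67e-8 * 38477^4 = 3.145589727e+32 W. L/L_sun = 3.145589727e+32 / 3.828e26 = 821731.9036

821731.9036 L_sun


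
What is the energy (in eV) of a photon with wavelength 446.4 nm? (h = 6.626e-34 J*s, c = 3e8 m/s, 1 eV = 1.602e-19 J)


E = hc/lambda = 6.626e-34 * 3e8 / 4.464e-07 = 4.453e-19 J = 2.7796 eV

2.7796 eV


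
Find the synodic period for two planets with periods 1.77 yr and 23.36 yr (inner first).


1/P_syn = |1/P1 - 1/P2| = |1/1.77 - 1/23.36| => P_syn = 1.9151

1.9151 years


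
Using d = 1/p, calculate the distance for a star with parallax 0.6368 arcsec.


d = 1/p = 1/0.6368 = 1.5704

1.5704 pc


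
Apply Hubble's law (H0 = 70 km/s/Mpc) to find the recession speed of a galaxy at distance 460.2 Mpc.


v = H0 * d = 70 * 460.2 = 32214.0

32214.0 km/s


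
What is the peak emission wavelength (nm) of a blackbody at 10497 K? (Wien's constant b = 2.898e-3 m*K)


lam_max = b / T = 2.898e-3 / 10497 = 2.761e-07 m = 276.0789 nm

276.0789 nm


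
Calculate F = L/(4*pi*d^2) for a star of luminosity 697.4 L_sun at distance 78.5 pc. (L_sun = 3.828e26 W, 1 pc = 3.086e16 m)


F = L / (4*pi*d^2) = 2.670e+29 / (4*pi*(2.423e+18)^2) = 3.620e-09

3.620e-09 W/m^2


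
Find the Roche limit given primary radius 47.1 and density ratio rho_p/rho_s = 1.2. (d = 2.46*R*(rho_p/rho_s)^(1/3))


d_Roche = 2.46 * 47.1 * 1.2^(1/3) = 123.126

123.126


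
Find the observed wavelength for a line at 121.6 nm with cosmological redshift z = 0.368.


lam_obs = lam_emit * (1 + z) = 121.6 * (1 + 0.368) = 166.3488

166.3488 nm


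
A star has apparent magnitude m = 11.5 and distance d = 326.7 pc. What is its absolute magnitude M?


M = m - 5*log10(d) + 5 = 11.5 - 5*log10(326.7) + 5 = 3.9293

3.9293


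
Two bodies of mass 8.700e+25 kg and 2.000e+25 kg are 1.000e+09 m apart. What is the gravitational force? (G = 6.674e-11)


F = G*m1*m2/r^2 = 6.674e-11 * 8.700e+25 * 2.000e+25 / (1.000e+09)^2 = 6.674e-11 * 1.740e+51 / 1.000e+18 = 1.161e+23

1.161e+23 N


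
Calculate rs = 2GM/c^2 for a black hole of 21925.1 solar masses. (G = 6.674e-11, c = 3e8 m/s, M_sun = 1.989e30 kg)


M = 21925.1 * 1.989e30 kg = 4.36090239e+34 kg. rs = 2GM/c^2 = 2 * 6.674e-11 * 4.36090239e+34 / (3e8)^2 = 6.468e+07

6.468e+07 m


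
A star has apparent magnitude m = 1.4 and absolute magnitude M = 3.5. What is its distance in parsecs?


d = 10^((m - M + 5)/5) = 10^((1.4 - 3.5 + 5)/5) = 3.8019

3.8019 pc


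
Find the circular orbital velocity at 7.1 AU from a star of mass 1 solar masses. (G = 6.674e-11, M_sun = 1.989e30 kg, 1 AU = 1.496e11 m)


v = sqrt(GM/r) = sqrt(6.674e-11 * 1.989e+30 / 1.062e+12) = 11179.3234

11179.3234 m/s


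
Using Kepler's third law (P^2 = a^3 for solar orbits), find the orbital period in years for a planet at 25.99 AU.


P = a^(3/2) = 25.99^1.5 = 132.498

132.498 years


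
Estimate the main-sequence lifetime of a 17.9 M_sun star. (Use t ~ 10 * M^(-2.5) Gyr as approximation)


t = 10 * M^(-2.5) = 10 * 17.9^(-2.5) = 0.0074

0.0074 Gyr


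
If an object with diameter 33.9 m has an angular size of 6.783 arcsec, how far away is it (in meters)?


D = size / theta_rad, theta_rad = 6.783 * pi/(180*3600) = 3.288e-05, D = 1.031e+06

1.031e+06 m


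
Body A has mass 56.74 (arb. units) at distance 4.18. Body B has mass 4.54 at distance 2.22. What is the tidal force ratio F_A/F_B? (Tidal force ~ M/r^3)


Ratio = (M1/r1^3) / (M2/r2^3) = (56.74/4.18^3) / (4.54/2.22^3) = 1.8722

1.8722


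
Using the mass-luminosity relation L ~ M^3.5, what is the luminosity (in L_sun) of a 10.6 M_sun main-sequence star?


L/L_sun = (M/M_sun)^3.5 = 10.6^3.5 = 3877.6672

3877.6672 L_sun


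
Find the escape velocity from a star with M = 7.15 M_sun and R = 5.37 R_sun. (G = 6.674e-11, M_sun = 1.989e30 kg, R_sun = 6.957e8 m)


M = 7.15 * 1.989e30 kg = 1.422135e+31 kg; R = 5.37 * 6.957e8 m = 3.735909e+09 m. v_esc = sqrt(2GM/R) = sqrt(2 * 6.674e-11 * 1.422135e+31 / 3.735909e+09) = 712820.805

712820.805 m/s


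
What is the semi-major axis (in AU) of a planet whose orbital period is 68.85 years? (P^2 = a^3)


a = P^(2/3) = 68.85^(2/3) = 16.7985

16.7985 AU


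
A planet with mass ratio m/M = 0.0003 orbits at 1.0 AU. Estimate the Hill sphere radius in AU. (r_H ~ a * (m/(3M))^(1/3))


r_H = a * (m/3M)^(1/3) = 1.0 * (0.0003/3)^(1/3) = 0.0464

0.0464 AU


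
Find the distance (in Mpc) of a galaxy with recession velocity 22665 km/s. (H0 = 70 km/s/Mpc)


d = v / H0 = 22665 / 70 = 323.7857

323.7857 Mpc


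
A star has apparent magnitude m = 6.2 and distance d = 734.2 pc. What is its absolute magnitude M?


M = m - 5*log10(d) + 5 = 6.2 - 5*log10(734.2) + 5 = -3.1291

-3.1291


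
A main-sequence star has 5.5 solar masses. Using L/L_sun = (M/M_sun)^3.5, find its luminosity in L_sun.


L/L_sun = (M/M_sun)^3.5 = 5.5^3.5 = 390.184

390.184 L_sun


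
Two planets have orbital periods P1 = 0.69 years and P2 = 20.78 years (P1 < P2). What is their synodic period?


1/P_syn = |1/P1 - 1/P2| = |1/0.69 - 1/20.78| => P_syn = 0.7137

0.7137 years


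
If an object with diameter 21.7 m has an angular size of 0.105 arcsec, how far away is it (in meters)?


D = size / theta_rad, theta_rad = 0.105 * pi/(180*3600) = 5.091e-07, D = 4.263e+07

4.263e+07 m


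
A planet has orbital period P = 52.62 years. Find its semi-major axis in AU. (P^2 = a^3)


a = P^(2/3) = 52.62^(2/3) = 14.0422

14.0422 AU


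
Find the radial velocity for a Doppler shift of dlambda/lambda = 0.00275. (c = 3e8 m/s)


v = (dlambda/lambda) * c = 0.00275 * 3e8 = 825000.0

825000.0 m/s


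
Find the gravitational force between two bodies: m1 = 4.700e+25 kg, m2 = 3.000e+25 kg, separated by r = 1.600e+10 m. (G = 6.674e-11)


F = G*m1*m2/r^2 = 6.674e-11 * 4.700e+25 * 3.000e+25 / (1.600e+10)^2 = 6.674e-11 * 1.410e+51 / 2.560e+20 = 3.676e+20

3.676e+20 N


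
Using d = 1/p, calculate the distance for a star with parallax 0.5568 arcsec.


d = 1/p = 1/0.5568 = 1.796

1.796 pc


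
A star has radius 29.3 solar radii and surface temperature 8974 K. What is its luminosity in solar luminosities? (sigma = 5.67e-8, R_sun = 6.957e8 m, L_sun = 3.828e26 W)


R = 29.3 * 6.957e8 m = 2.038401e+10 m. L = 4*pi*R^2*sigma*T^4 = 4*pi*(2.038401e+10)^2 * 5.67e-8 * 8974^4 = 1.920067211e+30 W. L/L_sun = 1.920067211e+30 / 3.828e26 = 5015.8496

5015.8496 L_sun


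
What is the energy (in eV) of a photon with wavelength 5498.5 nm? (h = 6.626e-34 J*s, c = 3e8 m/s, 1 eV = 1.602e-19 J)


E = hc/lambda = 6.626e-34 * 3e8 / 5.498e-06 = 3.615e-20 J = 0.2257 eV

0.2257 eV


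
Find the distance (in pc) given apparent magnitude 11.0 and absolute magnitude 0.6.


d = 10^((m - M + 5)/5) = 10^((11.0 - 0.6 + 5)/5) = 1202.2644

1202.2644 pc


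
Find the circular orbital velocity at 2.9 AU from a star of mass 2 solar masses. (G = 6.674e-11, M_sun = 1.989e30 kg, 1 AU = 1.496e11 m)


v = sqrt(GM/r) = sqrt(6.674e-11 * 3.978e+30 / 4.338e+11) = 24737.7784

24737.7784 m/s


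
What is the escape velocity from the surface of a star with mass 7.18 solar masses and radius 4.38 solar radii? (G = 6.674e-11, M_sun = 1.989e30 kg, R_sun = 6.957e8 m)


M = 7.18 * 1.989e30 kg = 1.428102e+31 kg; R = 4.38 * 6.957e8 m = 3.047166e+09 m. v_esc = sqrt(2GM/R) = sqrt(2 * 6.674e-11 * 1.428102e+31 / 3.047166e+09) = 790932.9268

790932.9268 m/s


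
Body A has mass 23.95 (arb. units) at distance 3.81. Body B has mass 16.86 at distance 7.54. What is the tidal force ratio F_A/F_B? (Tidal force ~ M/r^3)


Ratio = (M1/r1^3) / (M2/r2^3) = (23.95/3.81^3) / (16.86/7.54^3) = 11.01

11.01


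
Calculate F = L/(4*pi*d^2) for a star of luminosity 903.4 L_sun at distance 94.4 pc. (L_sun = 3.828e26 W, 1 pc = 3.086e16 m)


F = L / (4*pi*d^2) = 3.458e+29 / (4*pi*(2.913e+18)^2) = 3.243e-09

3.243e-09 W/m^2


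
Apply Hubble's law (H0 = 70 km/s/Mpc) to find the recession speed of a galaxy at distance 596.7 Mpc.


v = H0 * d = 70 * 596.7 = 41769.0

41769.0 km/s


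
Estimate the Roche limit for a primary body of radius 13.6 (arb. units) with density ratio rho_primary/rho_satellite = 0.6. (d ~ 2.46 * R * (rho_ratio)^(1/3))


d_Roche = 2.46 * 13.6 * 0.6^(1/3) = 28.2179

28.2179


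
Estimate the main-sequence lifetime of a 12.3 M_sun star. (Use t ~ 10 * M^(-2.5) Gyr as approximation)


t = 10 * M^(-2.5) = 10 * 12.3^(-2.5) = 0.0188

0.0188 Gyr


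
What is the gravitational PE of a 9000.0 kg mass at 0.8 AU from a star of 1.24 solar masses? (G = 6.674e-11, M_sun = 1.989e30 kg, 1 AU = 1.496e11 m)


M = 1.24 * 1.989e30 kg = 2.46636e+30 kg; r = 0.8 AU * 1.496e11 m/AU = 1.1968e+11 m. U = -GM*m/r = -(6.674e-11 * 2.46636e+30 * 9000.0) / 1.1968e+11 = -1.238e+13

-1.238e+13 J


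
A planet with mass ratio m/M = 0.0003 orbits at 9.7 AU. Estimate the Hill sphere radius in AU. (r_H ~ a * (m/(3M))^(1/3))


r_H = a * (m/3M)^(1/3) = 9.7 * (0.0003/3)^(1/3) = 0.4502

0.4502 AU


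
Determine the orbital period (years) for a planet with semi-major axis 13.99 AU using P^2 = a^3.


P = a^(3/2) = 13.99^1.5 = 52.3271

52.3271 years


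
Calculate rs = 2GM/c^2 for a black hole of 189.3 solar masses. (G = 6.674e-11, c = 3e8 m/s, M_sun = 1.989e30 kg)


M = 189.3 * 1.989e30 kg = 3.765177e+32 kg. rs = 2GM/c^2 = 2 * 6.674e-11 * 3.765177e+32 / (3e8)^2 = 558417.5844

558417.5844 m


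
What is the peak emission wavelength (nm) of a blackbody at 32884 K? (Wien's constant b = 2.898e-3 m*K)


lam_max = b / T = 2.898e-3 / 32884 = 8.813e-08 m = 88.128 nm

88.128 nm


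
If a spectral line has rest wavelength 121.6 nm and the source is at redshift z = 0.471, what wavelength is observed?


lam_obs = lam_emit * (1 + z) = 121.6 * (1 + 0.471) = 178.8736

178.8736 nm


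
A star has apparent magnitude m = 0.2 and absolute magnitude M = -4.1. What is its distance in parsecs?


d = 10^((m - M + 5)/5) = 10^((0.2 - -4.1 + 5)/5) = 72.4436

72.4436 pc


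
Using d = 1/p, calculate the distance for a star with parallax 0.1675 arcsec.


d = 1/p = 1/0.1675 = 5.9701

5.9701 pc


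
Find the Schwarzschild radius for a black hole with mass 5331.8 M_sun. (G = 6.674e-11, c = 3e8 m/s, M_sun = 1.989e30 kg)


M = 5331.8 * 1.989e30 kg = 1.06049502e+34 kg. rs = 2GM/c^2 = 2 * 6.674e-11 * 1.06049502e+34 / (3e8)^2 = 1.573e+07

1.573e+07 m


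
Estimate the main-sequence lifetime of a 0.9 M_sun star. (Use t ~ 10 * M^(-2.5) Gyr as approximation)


t = 10 * M^(-2.5) = 10 * 0.9^(-2.5) = 13.0135

13.0135 Gyr


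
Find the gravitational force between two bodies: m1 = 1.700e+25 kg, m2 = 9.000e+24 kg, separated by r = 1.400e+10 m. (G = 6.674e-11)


F = G*m1*m2/r^2 = 6.674e-11 * 1.700e+25 * 9.000e+24 / (1.400e+10)^2 = 6.674e-11 * 1.530e+50 / 1.960e+20 = 5.210e+19

5.210e+19 N


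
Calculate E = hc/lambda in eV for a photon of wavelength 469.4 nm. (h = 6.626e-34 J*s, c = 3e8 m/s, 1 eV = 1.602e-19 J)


E = hc/lambda = 6.626e-34 * 3e8 / 4.694e-07 = 4.235e-19 J = 2.6434 eV

2.6434 eV


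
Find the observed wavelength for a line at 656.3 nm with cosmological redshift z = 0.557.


lam_obs = lam_emit * (1 + z) = 656.3 * (1 + 0.557) = 1021.8591

1021.8591 nm


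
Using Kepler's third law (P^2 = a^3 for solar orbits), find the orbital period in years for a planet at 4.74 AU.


P = a^(3/2) = 4.74^1.5 = 10.3197

10.3197 years


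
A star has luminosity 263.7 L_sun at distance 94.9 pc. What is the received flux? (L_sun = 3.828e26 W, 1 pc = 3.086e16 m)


F = L / (4*pi*d^2) = 1.009e+29 / (4*pi*(2.929e+18)^2) = 9.366e-10

9.366e-10 W/m^2
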